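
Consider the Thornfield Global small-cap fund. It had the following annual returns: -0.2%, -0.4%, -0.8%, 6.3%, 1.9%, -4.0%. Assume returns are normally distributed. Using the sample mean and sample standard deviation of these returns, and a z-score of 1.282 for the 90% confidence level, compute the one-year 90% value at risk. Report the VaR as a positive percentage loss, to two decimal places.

3.93

Mean return μ = 2.80 / 6 = 0.4667%
Sample std dev = √[58.8333 / 5] = 3.4303%
VaR = −(μ − z·σ) = −(0.4667 − 1.282 × 3.4303) = −(-3.9309) = 3.9309%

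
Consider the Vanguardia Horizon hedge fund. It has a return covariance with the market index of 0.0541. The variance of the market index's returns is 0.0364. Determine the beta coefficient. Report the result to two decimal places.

β = Cov(Rp, Rm) / Var(Rm) = 0.0541 / 0.0364 = 1.4863

1.49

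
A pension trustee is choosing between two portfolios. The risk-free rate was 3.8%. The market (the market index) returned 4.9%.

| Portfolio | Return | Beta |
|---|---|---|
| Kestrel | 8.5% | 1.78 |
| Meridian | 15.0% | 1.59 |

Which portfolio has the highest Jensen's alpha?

Meridian

Kestrel: α = 8.5% − [3.8% + 1.78 × (4.9% − 3.8%)] = 2.742
Meridian: α = 15.0% − [3.8% + 1.59 × (4.9% − 3.8%)] = 9.451
Highest: Meridian (9.451).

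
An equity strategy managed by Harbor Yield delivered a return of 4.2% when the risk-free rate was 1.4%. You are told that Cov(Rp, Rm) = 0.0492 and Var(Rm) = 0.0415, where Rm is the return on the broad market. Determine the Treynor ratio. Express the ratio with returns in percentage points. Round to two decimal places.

β = Cov / Var = 0.0492 / 0.0415 = 1.1855
Treynor = (Rp − Rf) / β = (4.2% − 1.4%) / 1.1855 = 2.80 / 1.1855 = 2.3619

2.36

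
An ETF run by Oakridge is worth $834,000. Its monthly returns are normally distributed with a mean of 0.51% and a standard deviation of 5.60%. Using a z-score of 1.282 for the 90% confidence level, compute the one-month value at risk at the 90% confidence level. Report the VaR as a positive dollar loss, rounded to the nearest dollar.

Return at the 90% tail: μ − z·σ = 0.51% − 1.282 × 5.60% = 0.51 − 7.1792 = -6.6692%
VaR = −(-6.6692%) × $834,000 = 6.6692% × $834,000 = $55,621

$55,621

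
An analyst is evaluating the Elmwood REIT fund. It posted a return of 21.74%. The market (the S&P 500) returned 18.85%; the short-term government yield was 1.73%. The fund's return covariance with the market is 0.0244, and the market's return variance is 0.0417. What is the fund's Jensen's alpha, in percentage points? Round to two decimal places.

β = Cov / Var = 0.0244 / 0.0417 = 0.5851
E[R] = Rf + β(Rm − Rf) = 1.73% + 0.5851 × (18.85% − 1.73%) = 11.7469%
α = Rp − E[R] = 21.74% − 11.7469% = 9.9931

9.99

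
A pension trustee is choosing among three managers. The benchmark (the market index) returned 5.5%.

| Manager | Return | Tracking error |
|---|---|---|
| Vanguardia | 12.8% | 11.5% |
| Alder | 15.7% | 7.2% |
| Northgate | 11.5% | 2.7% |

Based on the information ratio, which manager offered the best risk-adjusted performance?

Vanguardia: IR = (12.8% − 5.5%) / 11.5% = 0.635
Alder: IR = (15.7% − 5.5%) / 7.2% = 1.417
Northgate: IR = (11.5% − 5.5%) / 2.7% = 2.222
Highest: Northgate (2.222).

Northgate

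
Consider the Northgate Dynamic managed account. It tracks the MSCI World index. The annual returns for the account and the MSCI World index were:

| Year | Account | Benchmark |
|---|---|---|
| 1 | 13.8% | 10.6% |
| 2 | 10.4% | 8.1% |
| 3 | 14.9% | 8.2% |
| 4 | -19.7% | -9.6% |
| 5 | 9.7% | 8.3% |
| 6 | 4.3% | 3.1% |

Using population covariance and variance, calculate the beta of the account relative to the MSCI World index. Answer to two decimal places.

r̄p = 5.5667%,  r̄m = 4.7833%
Cov = Σ(rp − r̄p)(rm − r̄m) / 6 = 79.3161
Var(rm) = Σ(rm − r̄m)² / 6 = 46.4314
β = Cov / Var = 79.3161 / 46.4314 = 1.7082

1.71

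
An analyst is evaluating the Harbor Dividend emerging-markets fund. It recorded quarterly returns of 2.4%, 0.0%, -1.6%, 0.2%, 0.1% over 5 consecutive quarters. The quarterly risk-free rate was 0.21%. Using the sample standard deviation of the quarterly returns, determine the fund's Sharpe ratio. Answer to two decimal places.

Mean return r̄ = 1.10 / 5 = 0.2200%
Sample std dev = √[8.1280 / 4] = 1.4255%
Sharpe = (r̄ − rf) / σ = (0.2200 − 0.21) / 1.4255 = 0.0100 / 1.4255 = 0.0070

0.01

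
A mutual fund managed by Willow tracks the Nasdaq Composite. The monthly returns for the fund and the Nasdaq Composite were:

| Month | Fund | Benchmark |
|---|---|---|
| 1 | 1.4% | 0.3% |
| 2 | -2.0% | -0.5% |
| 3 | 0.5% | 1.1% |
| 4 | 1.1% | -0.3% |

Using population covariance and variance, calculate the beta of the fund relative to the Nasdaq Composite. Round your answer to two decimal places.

r̄p = 0.2500%,  r̄m = 0.1500%
Cov = Σ(rp − r̄p)(rm − r̄m) / 4 = 0.3725
Var(rm) = Σ(rm − r̄m)² / 4 = 0.3875
β = Cov / Var = 0.3725 / 0.3875 = 0.9613

0.96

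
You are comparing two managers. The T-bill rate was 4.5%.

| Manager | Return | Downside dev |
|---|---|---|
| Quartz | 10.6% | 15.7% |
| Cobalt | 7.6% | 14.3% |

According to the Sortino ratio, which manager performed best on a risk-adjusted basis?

Quartz: Sortino ratio = (10.6% − 4.5%) / 15.7% = 0.389
Cobalt: Sortino ratio = (7.6% − 4.5%) / 14.3% = 0.217
Highest: Quartz (0.389).

Quartz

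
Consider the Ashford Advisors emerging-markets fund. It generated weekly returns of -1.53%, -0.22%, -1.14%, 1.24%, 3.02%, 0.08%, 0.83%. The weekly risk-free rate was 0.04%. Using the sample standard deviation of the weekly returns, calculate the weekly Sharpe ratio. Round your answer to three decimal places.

0.185

r̄ = (-1.53 − 0.22 − 1.14 + 1.24 + 3.02 + 0.08 + 0.83) / 7 = 0.3257%
Sample std dev = √[14.2996 / 6] = 1.5438%
Sharpe = (r̄ − rf) / σ = (0.3257 − 0.04) / 1.5438 = 0.2857 / 1.5438 = 0.1851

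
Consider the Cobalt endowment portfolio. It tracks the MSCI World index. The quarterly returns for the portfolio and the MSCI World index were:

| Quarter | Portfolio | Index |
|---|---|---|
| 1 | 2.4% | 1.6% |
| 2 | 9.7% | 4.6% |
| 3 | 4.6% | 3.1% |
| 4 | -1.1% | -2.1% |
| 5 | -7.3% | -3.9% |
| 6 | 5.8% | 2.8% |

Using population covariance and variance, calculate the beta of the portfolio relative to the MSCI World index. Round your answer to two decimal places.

r̄p = 2.3500%,  r̄m = 1.0167%
Cov = Σ(rp − r̄p)(rm − r̄m) / 6 = 15.9008
Var(rm) = Σ(rm − r̄m)² / 6 = 9.0981
β = Cov / Var = 15.9008 / 9.0981 = 1.7477

1.75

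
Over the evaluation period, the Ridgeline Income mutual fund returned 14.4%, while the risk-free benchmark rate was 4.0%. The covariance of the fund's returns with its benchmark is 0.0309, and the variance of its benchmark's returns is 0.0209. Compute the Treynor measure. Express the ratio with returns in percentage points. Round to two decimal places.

β = Cov / Var = 0.0309 / 0.0209 = 1.4785
Treynor = (Rp − Rf) / β = (14.4% − 4.0%) / 1.4785 = 10.40 / 1.4785 = 7.0342

7.03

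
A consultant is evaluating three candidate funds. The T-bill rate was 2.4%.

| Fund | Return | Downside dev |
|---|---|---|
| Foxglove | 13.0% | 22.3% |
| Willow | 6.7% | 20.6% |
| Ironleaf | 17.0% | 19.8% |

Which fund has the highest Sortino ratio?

Ironleaf

Foxglove: Sortino ratio = (13.0% − 2.4%) / 22.3% = 0.475
Willow: Sortino ratio = (6.7% − 2.4%) / 20.6% = 0.209
Ironleaf: Sortino ratio = (17.0% − 2.4%) / 19.8% = 0.737
Highest: Ironleaf (0.737).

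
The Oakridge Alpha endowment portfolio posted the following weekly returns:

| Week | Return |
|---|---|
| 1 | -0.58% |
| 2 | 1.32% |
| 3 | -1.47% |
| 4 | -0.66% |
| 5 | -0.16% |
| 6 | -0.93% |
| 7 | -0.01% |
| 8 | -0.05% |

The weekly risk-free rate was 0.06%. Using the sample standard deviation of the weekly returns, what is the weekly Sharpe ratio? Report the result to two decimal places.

-0.46

μ = (-0.58 + 1.32 − 1.47 − 0.66 − 0.16 − 0.93 − 0.01 − 0.05) / 8 = -0.3175%
Σ(r − μ)² = (-0.58 − (-0.3175))² + (1.32 − (-0.3175))² + … = 4.7620
σ = √[4.7620 / 7] = 0.8248%
Sharpe = (μ − rf) / σ = (-0.3175 − 0.06) / 0.8248 = -0.3775 / 0.8248 = -0.4577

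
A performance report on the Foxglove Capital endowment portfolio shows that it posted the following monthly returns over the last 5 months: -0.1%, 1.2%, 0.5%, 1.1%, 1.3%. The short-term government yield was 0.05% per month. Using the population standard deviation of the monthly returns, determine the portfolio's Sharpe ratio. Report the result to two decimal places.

r̄ = (-0.1 + 1.2 + 0.5 + 1.1 + 1.3) / 5 = 0.8000%
Σ(r − r̄)² = (-0.1 − 0.8000)² + (1.2 − 0.8000)² + (0.5 − 0.8000)² + … = 1.4000
σ = √[1.4000 / 5] = 0.5292%
Sharpe = (r̄ − rf) / σ = (0.8000 − 0.05) / 0.5292 = 0.7500 / 0.5292 = 1.4172

1.42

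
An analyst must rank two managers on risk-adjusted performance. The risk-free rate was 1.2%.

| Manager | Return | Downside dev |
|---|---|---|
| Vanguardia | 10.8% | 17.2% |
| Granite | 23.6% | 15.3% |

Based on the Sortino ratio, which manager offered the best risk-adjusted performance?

Granite

Vanguardia: Sortino ratio = (10.8% − 1.2%) / 17.2% = 0.558
Granite: Sortino ratio = (23.6% − 1.2%) / 15.3% = 1.464
Highest: Granite (1.464).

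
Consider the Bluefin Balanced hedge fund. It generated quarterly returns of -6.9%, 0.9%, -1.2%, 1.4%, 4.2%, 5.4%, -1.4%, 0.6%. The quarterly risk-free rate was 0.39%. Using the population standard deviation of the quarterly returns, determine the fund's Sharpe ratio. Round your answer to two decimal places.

r̄ = (-6.9 + 0.9 − 1.2 + 1.4 + 4.2 + 5.4 − 1.4 + 0.6) / 8 = 3.00 / 8 = 0.3750%
Population std dev = √[99.8150 / 8] = 3.5323%
Sharpe = (r̄ − rf) / σ = (0.3750 − 0.39) / 3.5323 = -0.0150 / 3.5323 = -0.0042

0.00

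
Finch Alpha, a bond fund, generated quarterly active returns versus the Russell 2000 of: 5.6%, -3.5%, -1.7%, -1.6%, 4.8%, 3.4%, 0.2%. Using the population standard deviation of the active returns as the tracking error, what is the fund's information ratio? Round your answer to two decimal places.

0.31

r̄ = (5.6 − 3.5 − 1.7 − 1.6 + 4.8 + 3.4 + 0.2) / 7 = 1.0286%
Population σ = √[Σ(r − r̄)² / 7] = √[76.2943 / 7] = √10.8992 = 3.3014%
IR = r̄ / tracking error = 1.0286 / 3.3014 = 0.3116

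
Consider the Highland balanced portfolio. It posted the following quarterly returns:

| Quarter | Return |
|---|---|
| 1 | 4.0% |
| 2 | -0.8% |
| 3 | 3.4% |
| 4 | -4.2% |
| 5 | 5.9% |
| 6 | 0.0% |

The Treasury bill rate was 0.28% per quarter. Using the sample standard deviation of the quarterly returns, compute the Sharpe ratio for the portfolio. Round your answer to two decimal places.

Mean return r̄ = 8.30 / 6 = 1.3833%
Sample std dev = √[69.1683 / 5] = 3.7194%
Sharpe = (r̄ − rf) / σ = (1.3833 − 0.28) / 3.7194 = 1.1033 / 3.7194 = 0.2966

0.30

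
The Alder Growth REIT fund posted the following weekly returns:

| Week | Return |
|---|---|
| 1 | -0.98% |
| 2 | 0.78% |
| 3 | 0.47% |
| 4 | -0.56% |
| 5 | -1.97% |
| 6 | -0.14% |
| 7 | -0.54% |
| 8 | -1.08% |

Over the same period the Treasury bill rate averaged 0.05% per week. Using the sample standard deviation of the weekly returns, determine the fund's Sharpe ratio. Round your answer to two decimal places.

-0.63

Mean return μ = -4.020 / 8 = -0.5025%
Σ(r − μ)² = (-0.98 − (-0.5025))² + (0.78 − (-0.5025))² + (0.47 − (-0.5025))² + … = 5.4418
σ = √[5.4418 / 7] = 0.8817%
Sharpe = (μ − rf) / σ = (-0.5025 − 0.05) / 0.8817 = -0.5525 / 0.8817 = -0.6266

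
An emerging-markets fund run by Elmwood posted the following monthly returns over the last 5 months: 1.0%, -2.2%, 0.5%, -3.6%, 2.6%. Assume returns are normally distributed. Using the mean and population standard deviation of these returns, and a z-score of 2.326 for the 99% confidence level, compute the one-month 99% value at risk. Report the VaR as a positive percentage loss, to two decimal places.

r̄ = (1 − 2.2 + 0.5 − 3.6 + 2.6) / 5 = -1.70 / 5 = -0.3400%
Σ(r − r̄)² = (1 − (-0.3400))² + (-2.2 − (-0.3400))² + (0.5 − (-0.3400))² + … = 25.2320
population σ = √(25.2320 / 5) = √5.0464 = 2.2464%
VaR = −(r̄ − z·σ) = −(-0.3400 − 2.326 × 2.2464) = −(-5.5651) = 5.5651%

5.57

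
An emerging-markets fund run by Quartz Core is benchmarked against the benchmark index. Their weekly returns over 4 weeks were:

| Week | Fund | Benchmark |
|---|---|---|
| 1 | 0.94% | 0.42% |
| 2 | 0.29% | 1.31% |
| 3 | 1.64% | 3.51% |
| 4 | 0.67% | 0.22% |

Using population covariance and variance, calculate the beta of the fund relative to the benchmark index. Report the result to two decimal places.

r̄p = 0.8850%,  r̄m = 1.3650%
Cov = Σ(rp − r̄p)(rm − r̄m) / 4 = 0.4616
Var(rm) = Σ(rm − r̄m)² / 4 = 1.7020
β = Cov / Var = 0.4616 / 1.7020 = 0.2712

0.27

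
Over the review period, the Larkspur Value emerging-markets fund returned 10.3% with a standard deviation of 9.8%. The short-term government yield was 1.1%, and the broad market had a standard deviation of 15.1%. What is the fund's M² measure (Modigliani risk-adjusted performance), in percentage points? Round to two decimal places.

Sharpe = (Rp − Rf) / σp = (10.3% − 1.1%) / 9.8% = 0.9388
M² = Rf + Sharpe × σm = 1.1% + 0.9388 × 15.1% = 15.2759%

15.28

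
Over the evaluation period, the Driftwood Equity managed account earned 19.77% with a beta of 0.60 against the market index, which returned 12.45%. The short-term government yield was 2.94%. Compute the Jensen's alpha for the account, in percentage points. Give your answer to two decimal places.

11.12

CAPM expected return = Rf + β(Rm − Rf) = 2.94% + 0.60 × (12.45% − 2.94%) = 2.94 + 0.60 × 9.51 = 8.6460%
Jensen's α = Rp − E[R] = 19.77% − 8.6460% = 11.1240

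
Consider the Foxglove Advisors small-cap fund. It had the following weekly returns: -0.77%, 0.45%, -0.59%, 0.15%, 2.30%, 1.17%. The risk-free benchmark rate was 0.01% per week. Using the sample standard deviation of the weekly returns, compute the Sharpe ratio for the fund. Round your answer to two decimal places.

0.38

r̄ = (-0.77 + 0.45 − 0.59 + 0.15 + 2.3 + 1.17) / 6 = 2.710 / 6 = 0.4517%
Sample σ = √[Σ(r − r̄)² / 5] = √[6.6009 / 5] = √1.3202 = 1.1490%
Sharpe = (r̄ − rf) / σ = (0.4517 − 0.01) / 1.1490 = 0.4417 / 1.1490 = 0.3844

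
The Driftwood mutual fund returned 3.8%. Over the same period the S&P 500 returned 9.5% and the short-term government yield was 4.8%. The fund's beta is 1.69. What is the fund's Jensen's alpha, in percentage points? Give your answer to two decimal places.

-8.94

CAPM expected return = Rf + β(Rm − Rf) = 4.8% + 1.69 × (9.5% − 4.8%) = 4.8 + 1.69 × 4.70 = 12.7430%
Jensen's α = Rp − E[R] = 3.8% − 12.7430% = -8.9430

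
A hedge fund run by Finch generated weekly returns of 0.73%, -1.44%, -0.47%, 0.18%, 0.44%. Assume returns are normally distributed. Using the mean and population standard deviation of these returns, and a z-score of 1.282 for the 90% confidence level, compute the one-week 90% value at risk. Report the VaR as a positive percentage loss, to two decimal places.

Mean return r̄ = -0.560 / 5 = -0.1120%
Σ(r − r̄)² = (0.73 − (-0.1120))² + (-1.44 − (-0.1120))² + (-0.47 − (-0.1120))² + … = 2.9907
σ = √[2.9907 / 5] = 0.7734%
VaR = −(r̄ − z·σ) = −(-0.1120 − 1.282 × 0.7734) = −(-1.1035) = 1.1035%

1.10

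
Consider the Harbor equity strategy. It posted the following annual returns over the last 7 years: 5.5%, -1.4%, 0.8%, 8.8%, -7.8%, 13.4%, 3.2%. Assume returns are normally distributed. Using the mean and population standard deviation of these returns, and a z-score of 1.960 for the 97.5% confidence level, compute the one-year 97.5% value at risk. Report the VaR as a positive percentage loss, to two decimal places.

9.37

Mean return μ = 22.50 / 7 = 3.2143%
Σ(r − μ)² = 288.6086; population σ = √(288.6086/7) = 6.4210%
VaR = −(μ − z·σ) = −(3.2143 − 1.960 × 6.4210) = −(-9.3709) = 9.3709%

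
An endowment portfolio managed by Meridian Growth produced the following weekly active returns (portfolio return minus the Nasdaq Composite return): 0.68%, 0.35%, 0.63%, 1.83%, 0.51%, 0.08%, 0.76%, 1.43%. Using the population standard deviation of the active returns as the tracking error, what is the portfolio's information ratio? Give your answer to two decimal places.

1.46

r̄ = (0.68 + 0.35 + 0.63 + 1.83 + 0.51 + 0.08 + 0.76 + 1.43) / 8 = 6.270 / 8 = 0.7838%
Σ(r − r̄)² = (0.68 − 0.7838)² + (0.35 − 0.7838)² + (0.63 − 0.7838)² + … = 2.3056
population σ = √(2.3056 / 8) = √0.2882 = 0.5368%
IR = r̄ / tracking error = 0.7838 / 0.5368 = 1.4601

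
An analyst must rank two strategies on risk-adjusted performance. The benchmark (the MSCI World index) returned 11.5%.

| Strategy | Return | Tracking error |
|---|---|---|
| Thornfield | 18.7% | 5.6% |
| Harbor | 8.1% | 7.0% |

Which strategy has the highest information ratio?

Thornfield

Thornfield: IR = (18.7% − 11.5%) / 5.6% = 1.286
Harbor: IR = (8.1% − 11.5%) / 7.0% = -0.486
Highest: Thornfield (1.286).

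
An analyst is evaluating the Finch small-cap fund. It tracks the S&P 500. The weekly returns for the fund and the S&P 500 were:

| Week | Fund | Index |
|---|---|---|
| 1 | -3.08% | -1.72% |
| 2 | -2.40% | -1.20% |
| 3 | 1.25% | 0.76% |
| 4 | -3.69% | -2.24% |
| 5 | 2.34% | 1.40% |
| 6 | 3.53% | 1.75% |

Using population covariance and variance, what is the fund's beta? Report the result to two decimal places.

1.79

r̄p = -0.3417%,  r̄m = -0.2083%
Cov = Σ(rp − r̄p)(rm − r̄m) / 6 = 4.4033
Var(rm) = Σ(rm − r̄m)² / 6 = 2.4593
β = Cov / Var = 4.4033 / 2.4593 = 1.7905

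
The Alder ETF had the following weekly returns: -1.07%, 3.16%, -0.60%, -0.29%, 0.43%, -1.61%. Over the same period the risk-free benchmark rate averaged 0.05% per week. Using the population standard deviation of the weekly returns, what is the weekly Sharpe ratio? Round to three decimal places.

-0.030

μ = (-1.07 + 3.16 − 0.6 − 0.29 + 0.43 − 1.61) / 6 = 0.020 / 6 = 0.0033%
Σ(r − μ)² = 14.3515; population σ = √(14.3515/6) = 1.5466%
Sharpe = (μ − rf) / σ = (0.0033 − 0.05) / 1.5466 = -0.0467 / 1.5466 = -0.0302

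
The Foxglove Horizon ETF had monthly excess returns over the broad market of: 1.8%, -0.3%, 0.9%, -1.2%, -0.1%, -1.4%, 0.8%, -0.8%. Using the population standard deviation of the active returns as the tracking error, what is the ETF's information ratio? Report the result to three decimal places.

-0.036

r̄ = (1.8 − 0.3 + 0.9 − 1.2 − 0.1 − 1.4 + 0.8 − 0.8) / 8 = -0.0375%
Σ(r − r̄)² = (1.8 − (-0.0375))² + (-0.3 − (-0.0375))² + … = 8.8188
population σ = √(8.8188 / 8) = √1.1024 = 1.0500%
IR = r̄ / tracking error = -0.0375 / 1.0500 = -0.0357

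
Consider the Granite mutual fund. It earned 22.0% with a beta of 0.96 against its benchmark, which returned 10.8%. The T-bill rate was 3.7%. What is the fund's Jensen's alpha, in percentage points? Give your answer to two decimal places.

CAPM expected return = Rf + β(Rm − Rf) = 3.7% + 0.96 × (10.8% − 3.7%) = 3.7 + 0.96 × 7.10 = 10.5160%
Jensen's α = Rp − E[R] = 22.0% − 10.5160% = 11.4840

11.48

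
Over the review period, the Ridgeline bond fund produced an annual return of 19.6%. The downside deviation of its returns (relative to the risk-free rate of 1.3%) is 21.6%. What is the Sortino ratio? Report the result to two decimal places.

Sortino = (Rp − Rf) / σd = (19.6% − 1.3%) / 21.6% = 18.30% / 21.6% = 0.8472

0.85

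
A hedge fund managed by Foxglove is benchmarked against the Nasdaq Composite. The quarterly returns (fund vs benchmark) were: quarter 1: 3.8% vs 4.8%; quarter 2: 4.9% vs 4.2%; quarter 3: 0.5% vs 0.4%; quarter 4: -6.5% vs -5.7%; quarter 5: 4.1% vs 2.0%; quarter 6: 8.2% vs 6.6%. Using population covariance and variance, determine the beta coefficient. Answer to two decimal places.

1.13

r̄p = 2.5000%,  r̄m = 2.0500%
Cov = Σ(rp − r̄p)(rm − r̄m) / 6 = 17.9400
Var(rm) = Σ(rm − r̄m)² / 6 = 15.9458
β = Cov / Var = 17.9400 / 15.9458 = 1.1251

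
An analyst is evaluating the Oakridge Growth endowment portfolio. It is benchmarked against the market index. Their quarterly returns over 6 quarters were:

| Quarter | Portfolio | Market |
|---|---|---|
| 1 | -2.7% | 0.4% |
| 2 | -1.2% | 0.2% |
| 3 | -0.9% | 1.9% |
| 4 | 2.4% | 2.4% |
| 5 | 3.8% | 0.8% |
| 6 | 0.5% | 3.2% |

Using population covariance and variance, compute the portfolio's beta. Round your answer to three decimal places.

0.628

r̄p = 0.3167%,  r̄m = 1.4833%
Cov = Σ(rp − r̄p)(rm − r̄m) / 6 = 0.7586
Var(rm) = Σ(rm − r̄m)² / 6 = 1.2081
β = Cov / Var = 0.7586 / 1.2081 = 0.6279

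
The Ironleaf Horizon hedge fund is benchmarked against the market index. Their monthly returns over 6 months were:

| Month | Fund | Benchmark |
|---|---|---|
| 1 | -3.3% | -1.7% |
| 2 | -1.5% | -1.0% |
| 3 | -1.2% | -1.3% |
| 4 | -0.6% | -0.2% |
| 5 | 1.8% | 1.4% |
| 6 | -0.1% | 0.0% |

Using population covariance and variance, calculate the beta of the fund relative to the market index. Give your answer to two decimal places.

r̄p = -0.8167%,  r̄m = -0.4667%
Cov = Σ(rp − r̄p)(rm − r̄m) / 6 = 1.5039
Var(rm) = Σ(rm − r̄m)² / 6 = 1.0456
β = Cov / Var = 1.5039 / 1.0456 = 1.4383

1.44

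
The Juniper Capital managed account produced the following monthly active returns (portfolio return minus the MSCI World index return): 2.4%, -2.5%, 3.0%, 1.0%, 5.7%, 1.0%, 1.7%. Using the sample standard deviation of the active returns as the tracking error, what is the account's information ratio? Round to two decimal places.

0.71

r̄ = (2.4 − 2.5 + 3 + 1 + 5.7 + 1 + 1.7) / 7 = 1.7571%
Σ(r − r̄)² = 36.7771; sample σ = √(36.7771/6) = 2.4758%
IR = r̄ / tracking error = 1.7571 / 2.4758 = 0.7097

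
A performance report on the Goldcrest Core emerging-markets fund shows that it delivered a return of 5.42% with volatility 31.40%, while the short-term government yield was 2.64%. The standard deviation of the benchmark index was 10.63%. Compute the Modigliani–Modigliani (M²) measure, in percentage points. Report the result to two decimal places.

3.58

Sharpe = (Rp − Rf) / σp = (5.42% − 2.64%) / 31.40% = 0.0885
M² = Rf + Sharpe × σm = 2.64% + 0.0885 × 10.63% = 3.5808%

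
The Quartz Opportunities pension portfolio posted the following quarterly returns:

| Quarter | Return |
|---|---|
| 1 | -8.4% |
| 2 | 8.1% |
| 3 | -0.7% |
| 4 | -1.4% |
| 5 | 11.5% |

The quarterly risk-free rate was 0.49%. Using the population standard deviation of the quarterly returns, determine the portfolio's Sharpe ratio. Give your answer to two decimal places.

r̄ = (-8.4 + 8.1 − 0.7 − 1.4 + 11.5) / 5 = 9.10 / 5 = 1.8200%
Population σ = √[Σ(r − r̄)² / 5] = √[254.3080 / 5] = √50.8616 = 7.1317%
Sharpe = (r̄ − rf) / σ = (1.8200 − 0.49) / 7.1317 = 1.3300 / 7.1317 = 0.1865

0.19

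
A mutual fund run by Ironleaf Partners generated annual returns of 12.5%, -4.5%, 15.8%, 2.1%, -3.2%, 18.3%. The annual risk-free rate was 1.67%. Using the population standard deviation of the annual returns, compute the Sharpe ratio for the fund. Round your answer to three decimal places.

Mean return r̄ = 41.00 / 6 = 6.8333%
Σ(r − r̄)² = 495.5133; population σ = √(495.5133/6) = 9.0877%
Sharpe = (r̄ − rf) / σ = (6.8333 − 1.67) / 9.0877 = 5.1633 / 9.0877 = 0.5682

0.568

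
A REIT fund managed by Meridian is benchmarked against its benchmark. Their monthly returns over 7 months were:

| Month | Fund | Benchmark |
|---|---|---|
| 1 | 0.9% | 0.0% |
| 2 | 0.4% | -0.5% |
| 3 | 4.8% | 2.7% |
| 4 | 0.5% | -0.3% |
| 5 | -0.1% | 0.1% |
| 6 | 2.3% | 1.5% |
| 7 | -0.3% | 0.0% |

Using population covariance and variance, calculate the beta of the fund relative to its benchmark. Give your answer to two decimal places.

r̄p = 1.2143%,  r̄m = 0.5000%
Cov = Σ(rp − r̄p)(rm − r̄m) / 7 = 1.6857
Var(rm) = Σ(rm − r̄m)² / 7 = 1.1629
β = Cov / Var = 1.6857 / 1.1629 = 1.4496

1.45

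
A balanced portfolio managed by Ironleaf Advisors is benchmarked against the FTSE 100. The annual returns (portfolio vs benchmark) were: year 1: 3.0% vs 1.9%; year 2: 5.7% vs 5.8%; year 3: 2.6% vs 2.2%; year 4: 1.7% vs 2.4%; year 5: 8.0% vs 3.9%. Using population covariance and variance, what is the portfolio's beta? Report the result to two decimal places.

1.11

r̄p = 4.2000%,  r̄m = 3.2400%
Cov = Σ(rp − r̄p)(rm − r̄m) / 5 = 2.3440
Var(rm) = Σ(rm − r̄m)² / 5 = 2.1144
β = Cov / Var = 2.3440 / 2.1144 = 1.1086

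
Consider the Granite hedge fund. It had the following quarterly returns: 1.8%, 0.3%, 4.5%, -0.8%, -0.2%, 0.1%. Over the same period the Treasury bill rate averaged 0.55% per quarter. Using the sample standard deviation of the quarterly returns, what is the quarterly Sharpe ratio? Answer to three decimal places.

0.206

Mean return μ = 5.70 / 6 = 0.9500%
Σ(r − μ)² = 18.8550; sample σ = √(18.8550/5) = 1.9419%
Sharpe = (μ − rf) / σ = (0.9500 − 0.55) / 1.9419 = 0.4000 / 1.9419 = 0.2060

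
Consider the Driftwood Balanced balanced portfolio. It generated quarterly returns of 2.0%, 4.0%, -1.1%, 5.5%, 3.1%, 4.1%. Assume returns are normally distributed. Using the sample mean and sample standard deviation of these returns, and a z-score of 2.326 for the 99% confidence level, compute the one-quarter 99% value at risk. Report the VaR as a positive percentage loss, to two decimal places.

r̄ = (2 + 4 − 1.1 + 5.5 + 3.1 + 4.1) / 6 = 2.9333%
Sample σ = √[Σ(r − r̄)² / 5] = √[26.2533 / 5] = √5.2507 = 2.2914%
VaR = −(r̄ − z·σ) = −(2.9333 − 2.326 × 2.2914) = −(-2.3965) = 2.3965%

2.40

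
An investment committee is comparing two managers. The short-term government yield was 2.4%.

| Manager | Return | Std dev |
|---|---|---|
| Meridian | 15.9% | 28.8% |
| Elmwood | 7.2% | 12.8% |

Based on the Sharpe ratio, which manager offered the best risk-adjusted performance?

Meridian

Meridian: Sharpe ratio = (15.9% − 2.4%) / 28.8% = 0.469
Elmwood: Sharpe ratio = (7.2% − 2.4%) / 12.8% = 0.375
Highest: Meridian (0.469).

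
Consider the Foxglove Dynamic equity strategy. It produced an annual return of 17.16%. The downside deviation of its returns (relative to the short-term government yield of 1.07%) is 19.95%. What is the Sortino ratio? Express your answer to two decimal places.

Sortino = (Rp − Rf) / σd = (17.16% − 1.07%) / 19.95% = 16.09% / 19.95% = 0.8065

0.81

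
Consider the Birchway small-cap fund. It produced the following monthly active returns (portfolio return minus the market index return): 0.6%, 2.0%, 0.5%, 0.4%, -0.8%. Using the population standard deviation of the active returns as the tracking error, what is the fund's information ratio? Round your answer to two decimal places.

μ = (0.6 + 2 + 0.5 + 0.4 − 0.8) / 5 = 2.70 / 5 = 0.5400%
Σ(r − μ)² = (0.6 − 0.5400)² + (2 − 0.5400)² + … = 3.9520
population σ = √(3.9520 / 5) = √0.7904 = 0.8890%
IR = μ / tracking error = 0.5400 / 0.8890 = 0.6074

0.61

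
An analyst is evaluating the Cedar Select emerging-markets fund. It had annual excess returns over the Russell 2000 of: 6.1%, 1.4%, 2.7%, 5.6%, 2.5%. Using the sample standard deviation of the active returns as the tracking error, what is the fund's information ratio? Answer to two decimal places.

μ = (6.1 + 1.4 + 2.7 + 5.6 + 2.5) / 5 = 3.6600%
Σ(r − μ)² = (6.1 − 3.6600)² + (1.4 − 3.6600)² + … = 17.0920
sample σ = √(17.0920 / 4) = √4.2730 = 2.0671%
IR = μ / tracking error = 3.6600 / 2.0671 = 1.7706

1.77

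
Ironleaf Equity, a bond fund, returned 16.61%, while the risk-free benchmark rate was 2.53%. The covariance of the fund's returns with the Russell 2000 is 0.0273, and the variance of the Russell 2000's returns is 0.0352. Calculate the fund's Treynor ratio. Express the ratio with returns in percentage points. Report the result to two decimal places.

β = Cov / Var = 0.0273 / 0.0352 = 0.7756
Treynor = (Rp − Rf) / β = (16.61% − 2.53%) / 0.7756 = 14.08 / 0.7756 = 18.1537

18.15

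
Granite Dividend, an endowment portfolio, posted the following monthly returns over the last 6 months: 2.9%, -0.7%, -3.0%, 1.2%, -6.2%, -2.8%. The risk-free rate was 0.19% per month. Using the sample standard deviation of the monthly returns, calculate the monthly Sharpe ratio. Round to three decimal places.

-0.497

r̄ = (2.9 − 0.7 − 3 + 1.2 − 6.2 − 2.8) / 6 = -1.4333%
Σ(r − r̄)² = (2.9 − (-1.4333))² + (-0.7 − (-1.4333))² + … = 53.2933
sample σ = √(53.2933 / 5) = √10.6587 = 3.2648%
Sharpe = (r̄ − rf) / σ = (-1.4333 − 0.19) / 3.2648 = -1.6233 / 3.2648 = -0.4972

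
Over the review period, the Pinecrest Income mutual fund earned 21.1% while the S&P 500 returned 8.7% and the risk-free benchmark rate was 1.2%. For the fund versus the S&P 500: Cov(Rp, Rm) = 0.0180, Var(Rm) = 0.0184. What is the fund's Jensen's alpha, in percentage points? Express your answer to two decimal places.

β = Cov / Var = 0.0180 / 0.0184 = 0.9783
E[R] = Rf + β(Rm − Rf) = 1.2% + 0.9783 × (8.7% − 1.2%) = 8.5373%
α = Rp − E[R] = 21.1% − 8.5373% = 12.5627

12.56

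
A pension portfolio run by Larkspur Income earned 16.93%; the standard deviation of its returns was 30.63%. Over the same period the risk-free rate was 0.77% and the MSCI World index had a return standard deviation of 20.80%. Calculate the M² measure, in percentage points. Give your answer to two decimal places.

11.74

Sharpe = (Rp − Rf) / σp = (16.93% − 0.77%) / 30.63% = 0.5276
M² = Rf + Sharpe × σm = 0.77% + 0.5276 × 20.80% = 11.7441%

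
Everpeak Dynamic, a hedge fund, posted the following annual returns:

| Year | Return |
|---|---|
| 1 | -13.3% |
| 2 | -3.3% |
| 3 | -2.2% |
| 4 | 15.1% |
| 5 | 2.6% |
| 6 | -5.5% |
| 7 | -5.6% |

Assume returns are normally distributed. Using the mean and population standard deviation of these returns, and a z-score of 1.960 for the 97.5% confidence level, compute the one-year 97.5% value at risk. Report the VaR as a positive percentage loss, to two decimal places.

Mean return r̄ = -12.20 / 7 = -1.7429%
Σ(r − r̄)² = (-13.3 − (-1.7429))² + (-3.3 − (-1.7429))² + … = 467.7371
σ = √[467.7371 / 7] = 8.1743%
VaR = −(r̄ − z·σ) = −(-1.7429 − 1.960 × 8.1743) = −(-17.7645) = 17.7645%

17.76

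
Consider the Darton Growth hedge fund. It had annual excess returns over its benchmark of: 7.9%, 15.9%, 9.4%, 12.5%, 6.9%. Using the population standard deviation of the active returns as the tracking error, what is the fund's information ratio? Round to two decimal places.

r̄ = (7.9 + 15.9 + 9.4 + 12.5 + 6.9) / 5 = 52.60 / 5 = 10.5200%
Population std dev = √[54.0880 / 5] = 3.2890%
IR = r̄ / tracking error = 10.5200 / 3.2890 = 3.1985

3.20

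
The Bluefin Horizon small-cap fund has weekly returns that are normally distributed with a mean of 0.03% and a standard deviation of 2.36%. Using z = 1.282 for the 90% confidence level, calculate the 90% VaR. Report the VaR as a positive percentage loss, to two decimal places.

3.00

VaR (as % loss) = −(μ − z·σ) = −(0.03% − 1.282 × 2.36%) = −(-2.99552%) = 2.99552%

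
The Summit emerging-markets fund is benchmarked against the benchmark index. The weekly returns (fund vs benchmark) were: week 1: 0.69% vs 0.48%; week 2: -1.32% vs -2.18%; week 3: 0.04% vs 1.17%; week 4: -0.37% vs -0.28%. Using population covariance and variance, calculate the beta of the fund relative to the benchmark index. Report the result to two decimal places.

0.51

r̄p = -0.2400%,  r̄m = -0.2025%
Cov = Σ(rp − r̄p)(rm − r̄m) / 4 = 0.7912
Var(rm) = Σ(rm − r̄m)² / 4 = 1.5665
β = Cov / Var = 0.7912 / 1.5665 = 0.5051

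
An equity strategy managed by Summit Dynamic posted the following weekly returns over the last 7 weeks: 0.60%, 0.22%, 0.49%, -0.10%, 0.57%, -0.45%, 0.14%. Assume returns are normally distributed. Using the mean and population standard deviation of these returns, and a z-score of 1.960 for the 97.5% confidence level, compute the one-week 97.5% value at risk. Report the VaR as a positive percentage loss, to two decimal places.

μ = (0.6 + 0.22 + 0.49 − 0.1 + 0.57 − 0.45 + 0.14) / 7 = 1.470 / 7 = 0.2100%
Σ(r − μ)² = 0.8968; population σ = √(0.8968/7) = 0.3579%
VaR = −(μ − z·σ) = −(0.2100 − 1.960 × 0.3579) = −(-0.4915) = 0.4915%

0.49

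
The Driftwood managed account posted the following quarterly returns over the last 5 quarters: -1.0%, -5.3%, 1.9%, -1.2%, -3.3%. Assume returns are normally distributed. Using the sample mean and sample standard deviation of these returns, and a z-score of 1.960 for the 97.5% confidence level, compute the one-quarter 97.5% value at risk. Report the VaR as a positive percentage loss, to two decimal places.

μ = (-1 − 5.3 + 1.9 − 1.2 − 3.3) / 5 = -1.7800%
Sample std dev = √[29.1880 / 4] = 2.7013%
VaR = −(μ − z·σ) = −(-1.7800 − 1.960 × 2.7013) = −(-7.0745) = 7.0745%

7.07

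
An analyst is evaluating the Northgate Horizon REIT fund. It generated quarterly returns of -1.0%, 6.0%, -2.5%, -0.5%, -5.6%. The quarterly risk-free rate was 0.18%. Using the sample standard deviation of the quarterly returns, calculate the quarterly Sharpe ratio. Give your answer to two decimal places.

-0.21

Mean return r̄ = -3.60 / 5 = -0.7200%
Σ(r − r̄)² = (-1 − (-0.7200))² + (6 − (-0.7200))² + (-2.5 − (-0.7200))² + … = 72.2680
sample σ = √(72.2680 / 4) = √18.0670 = 4.2505%
Sharpe = (r̄ − rf) / σ = (-0.7200 − 0.18) / 4.2505 = -0.9000 / 4.2505 = -0.2117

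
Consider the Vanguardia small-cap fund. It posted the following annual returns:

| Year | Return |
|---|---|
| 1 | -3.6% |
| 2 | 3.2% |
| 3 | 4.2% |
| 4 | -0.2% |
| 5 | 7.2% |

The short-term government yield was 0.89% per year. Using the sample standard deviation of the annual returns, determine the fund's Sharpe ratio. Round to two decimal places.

0.30

r̄ = (-3.6 + 3.2 + 4.2 − 0.2 + 7.2) / 5 = 2.1600%
Sample σ = √[Σ(r − r̄)² / 4] = √[69.3920 / 4] = √17.3480 = 4.1651%
Sharpe = (r̄ − rf) / σ = (2.1600 − 0.89) / 4.1651 = 1.2700 / 4.1651 = 0.3049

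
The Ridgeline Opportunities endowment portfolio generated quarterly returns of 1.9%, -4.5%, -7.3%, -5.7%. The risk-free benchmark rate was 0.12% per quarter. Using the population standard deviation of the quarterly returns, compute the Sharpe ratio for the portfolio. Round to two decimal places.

-1.15

r̄ = (1.9 − 4.5 − 7.3 − 5.7) / 4 = -15.60 / 4 = -3.9000%
Σ(r − r̄)² = 48.8000; population σ = √(48.8000/4) = 3.4928%
Sharpe = (r̄ − rf) / σ = (-3.9000 − 0.12) / 3.4928 = -4.0200 / 3.4928 = -1.1509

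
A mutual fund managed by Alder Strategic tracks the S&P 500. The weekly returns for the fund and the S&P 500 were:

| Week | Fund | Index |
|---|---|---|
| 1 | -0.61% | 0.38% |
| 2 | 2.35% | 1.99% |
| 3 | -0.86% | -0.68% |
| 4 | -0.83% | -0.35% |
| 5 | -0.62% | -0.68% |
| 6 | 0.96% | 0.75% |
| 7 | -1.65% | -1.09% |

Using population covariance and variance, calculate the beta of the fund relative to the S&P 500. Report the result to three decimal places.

1.208

r̄p = -0.1800%,  r̄m = 0.0457%
Cov = Σ(rp − r̄p)(rm − r̄m) / 7 = 1.1882
Var(rm) = Σ(rm − r̄m)² / 7 = 0.9840
β = Cov / Var = 1.1882 / 0.9840 = 1.2075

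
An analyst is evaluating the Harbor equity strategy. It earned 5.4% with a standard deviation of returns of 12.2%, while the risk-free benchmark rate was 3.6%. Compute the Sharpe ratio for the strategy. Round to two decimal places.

0.15

Sharpe = (Rp − Rf) / σp = (5.4% − 3.6%) / 12.2% = 1.80% / 12.2% = 0.1475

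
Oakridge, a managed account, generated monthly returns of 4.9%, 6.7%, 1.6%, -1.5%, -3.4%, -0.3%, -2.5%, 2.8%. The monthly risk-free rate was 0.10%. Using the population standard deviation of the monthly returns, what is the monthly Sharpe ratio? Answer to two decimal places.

0.28

Mean return r̄ = 8.30 / 8 = 1.0375%
Σ(r − r̄)² = (4.9 − 1.0375)² + (6.7 − 1.0375)² + (1.6 − 1.0375)² + … = 90.8388
σ = √[90.8388 / 8] = 3.3697%
Sharpe = (r̄ − rf) / σ = (1.0375 − 0.1) / 3.3697 = 0.9375 / 3.3697 = 0.2782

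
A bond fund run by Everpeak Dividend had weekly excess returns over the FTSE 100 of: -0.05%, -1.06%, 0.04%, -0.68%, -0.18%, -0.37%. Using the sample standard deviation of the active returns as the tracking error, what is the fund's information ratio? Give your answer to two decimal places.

-0.91

Mean return μ = -2.300 / 6 = -0.3833%
Sample std dev = √[0.8777 / 5] = 0.4190%
IR = μ / tracking error = -0.3833 / 0.4190 = -0.9148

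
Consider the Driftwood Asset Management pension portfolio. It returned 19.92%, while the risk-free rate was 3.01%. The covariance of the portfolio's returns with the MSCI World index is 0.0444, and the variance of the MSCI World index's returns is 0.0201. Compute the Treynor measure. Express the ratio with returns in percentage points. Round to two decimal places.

β = Cov / Var = 0.0444 / 0.0201 = 2.2090
Treynor = (Rp − Rf) / β = (19.92% − 3.01%) / 2.2090 = 16.91 / 2.2090 = 7.6550

7.66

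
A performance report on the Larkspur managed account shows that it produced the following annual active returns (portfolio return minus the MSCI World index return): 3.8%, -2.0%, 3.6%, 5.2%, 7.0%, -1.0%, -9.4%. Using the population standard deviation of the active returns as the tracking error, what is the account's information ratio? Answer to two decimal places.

0.20

r̄ = (3.8 − 2 + 3.6 + 5.2 + 7 − 1 − 9.4) / 7 = 1.0286%
Population std dev = √[189.3943 / 7] = 5.2016%
IR = r̄ / tracking error = 1.0286 / 5.2016 = 0.1977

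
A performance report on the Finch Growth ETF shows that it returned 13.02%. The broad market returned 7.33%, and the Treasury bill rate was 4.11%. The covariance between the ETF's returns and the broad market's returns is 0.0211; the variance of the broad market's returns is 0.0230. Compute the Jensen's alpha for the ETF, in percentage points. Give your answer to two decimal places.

β = Cov / Var = 0.0211 / 0.0230 = 0.9174
E[R] = Rf + β(Rm − Rf) = 4.11% + 0.9174 × (7.33% − 4.11%) = 7.0640%
α = Rp − E[R] = 13.02% − 7.0640% = 5.9560

5.96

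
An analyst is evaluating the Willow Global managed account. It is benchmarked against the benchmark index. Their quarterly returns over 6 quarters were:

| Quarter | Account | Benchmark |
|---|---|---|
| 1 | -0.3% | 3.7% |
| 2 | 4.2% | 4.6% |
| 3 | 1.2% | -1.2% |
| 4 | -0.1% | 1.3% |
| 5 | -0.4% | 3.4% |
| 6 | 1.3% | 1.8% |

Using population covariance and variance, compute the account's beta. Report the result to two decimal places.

r̄p = 0.9833%,  r̄m = 2.2667%
Cov = Σ(rp − r̄p)(rm − r̄m) / 6 = 0.7078
Var(rm) = Σ(rm − r̄m)² / 6 = 3.6589
β = Cov / Var = 0.7078 / 3.6589 = 0.1934

0.19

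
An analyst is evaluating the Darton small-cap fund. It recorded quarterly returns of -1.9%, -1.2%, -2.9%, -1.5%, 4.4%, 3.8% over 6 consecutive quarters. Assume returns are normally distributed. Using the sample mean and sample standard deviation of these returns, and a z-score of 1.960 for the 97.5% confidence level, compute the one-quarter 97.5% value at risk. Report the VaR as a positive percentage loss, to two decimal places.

6.05

μ = (-1.9 − 1.2 − 2.9 − 1.5 + 4.4 + 3.8) / 6 = 0.1167%
Sample σ = √[Σ(r − μ)² / 5] = √[49.4283 / 5] = √9.8857 = 3.1442%
VaR = −(μ − z·σ) = −(0.1167 − 1.960 × 3.1442) = −(-6.0459) = 6.0459%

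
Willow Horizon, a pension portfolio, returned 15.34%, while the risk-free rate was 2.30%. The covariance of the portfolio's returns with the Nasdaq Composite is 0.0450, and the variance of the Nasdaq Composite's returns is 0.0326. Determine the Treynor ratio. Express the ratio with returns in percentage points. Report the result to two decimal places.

β = Cov / Var = 0.0450 / 0.0326 = 1.3804
Treynor = (Rp − Rf) / β = (15.34% − 2.30%) / 1.3804 = 13.04 / 1.3804 = 9.4465

9.45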